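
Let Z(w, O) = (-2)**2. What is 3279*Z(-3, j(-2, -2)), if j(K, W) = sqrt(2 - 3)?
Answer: 13116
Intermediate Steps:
j(K, W) = I (j(K, W) = sqrt(-1) = I)
Z(w, O) = 4
3279*Z(-3, j(-2, -2)) = 3279*4 = 13116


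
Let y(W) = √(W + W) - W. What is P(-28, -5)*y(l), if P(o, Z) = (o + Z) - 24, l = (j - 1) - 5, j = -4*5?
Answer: -1482 - 114*I*√13 ≈ -1482.0 - 411.03*I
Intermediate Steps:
j = -20
l = -26 (l = (-20 - 1) - 5 = -21 - 5 = -26)
P(o, Z) = -24 + Z + o (P(o, Z) = (Z + o) - 24 = -24 + Z + o)
y(W) = -W + √2*√W (y(W) = √(2*W) - W = √2*√W - W = -W + √2*√W)
P(-28, -5)*y(l) = (-24 - 5 - 28)*(-1*(-26) + √2*√(-26)) = -57*(26 + √2*(I*√26)) = -57*(26 + 2*I*√13) = -1482 - 114*I*√13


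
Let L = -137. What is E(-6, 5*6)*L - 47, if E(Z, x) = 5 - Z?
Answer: -1554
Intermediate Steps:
E(-6, 5*6)*L - 47 = (5 - 1*(-6))*(-137) - 47 = (5 + 6)*(-137) - 47 = 11*(-137) - 47 = -1507 - 47 = -1554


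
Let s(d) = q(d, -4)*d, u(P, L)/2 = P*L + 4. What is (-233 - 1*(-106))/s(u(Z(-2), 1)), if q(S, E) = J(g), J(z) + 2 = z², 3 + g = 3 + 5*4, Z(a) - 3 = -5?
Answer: -127/1592 ≈ -0.079774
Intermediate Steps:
Z(a) = -2 (Z(a) = 3 - 5 = -2)
g = 20 (g = -3 + (3 + 5*4) = -3 + (3 + 20) = -3 + 23 = 20)
u(P, L) = 8 + 2*L*P (u(P, L) = 2*(P*L + 4) = 2*(L*P + 4) = 2*(4 + L*P) = 8 + 2*L*P)
J(z) = -2 + z²
q(S, E) = 398 (q(S, E) = -2 + 20² = -2 + 400 = 398)
s(d) = 398*d
(-233 - 1*(-106))/s(u(Z(-2), 1)) = (-233 - 1*(-106))/((398*(8 + 2*1*(-2)))) = (-233 + 106)/((398*(8 - 4))) = -127/(398*4) = -127/1592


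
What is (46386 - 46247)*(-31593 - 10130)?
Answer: -5799497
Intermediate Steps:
(46386 - 46247)*(-31593 - 10130) = 139*(-41723) = -5799497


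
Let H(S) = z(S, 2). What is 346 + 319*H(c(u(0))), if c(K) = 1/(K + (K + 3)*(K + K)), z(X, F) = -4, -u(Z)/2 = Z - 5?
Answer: -930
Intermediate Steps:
u(Z) = 10 - 2*Z (u(Z) = -2*(Z - 5) = -2*(-5 + Z) = 10 - 2*Z)
c(K) = 1/(K + 2*K*(3 + K)) (c(K) = 1/(K + (3 + K)*(2*K)) = 1/(K + 2*K*(3 + K)))
H(S) = -4
346 + 319*H(c(u(0))) = 346 + 319*(-4) = 346 - 1276 = -930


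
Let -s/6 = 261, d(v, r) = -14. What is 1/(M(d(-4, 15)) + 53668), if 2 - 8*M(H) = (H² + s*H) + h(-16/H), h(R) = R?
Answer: 28/1425287 ≈ 1.9645e-5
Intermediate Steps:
s = -1566 (s = -6*261 = -1566)
M(H) = ¼ + 2/H - H²/8 + 783*H/4 (M(H) = ¼ - ((H² - 1566*H) - 16/H)/8 = ¼ - (H² - 1566*H - 16/H)/8 = ¼ + (2/H - H²/8 + 783*H/4) = ¼ + 2/H - H²/8 + 783*H/4)
1/(M(d(-4, 15)) + 53668) = 1/((⅛)*(16 - 14*(2 - 1*(-14)² + 1566*(-14)))/(-14) + 53668) = 1/((⅛)*(-1/14)*(16 - 14*(2 - 1*196 - 21924)) + 53668) = 1/((⅛)*(-1/14)*(16 - 14*(2 - 196 - 21924)) + 53668) = 1/((⅛)*(-1/14)*(16 - 14*(-22118)) + 53668) = 1/((⅛)*(-1/14)*(16 + 309652) + 53668) = 1/((⅛)*(-1/14)*309668 + 53668) = 1/(-77417/28 + 53668) = 1/(1425287/28) = 28/1425287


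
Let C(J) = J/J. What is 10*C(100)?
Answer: 10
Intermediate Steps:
C(J) = 1
10*C(100) = 10*1 = 10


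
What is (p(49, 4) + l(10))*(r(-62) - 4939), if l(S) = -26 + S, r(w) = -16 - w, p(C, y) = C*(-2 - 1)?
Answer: 797559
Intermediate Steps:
p(C, y) = -3*C (p(C, y) = C*(-3) = -3*C)
(p(49, 4) + l(10))*(r(-62) - 4939) = (-3*49 + (-26 + 10))*((-16 - 1*(-62)) - 4939) = (-147 - 16)*((-16 + 62) - 4939) = -163*(46 - 4939) = -163*(-4893) = 797559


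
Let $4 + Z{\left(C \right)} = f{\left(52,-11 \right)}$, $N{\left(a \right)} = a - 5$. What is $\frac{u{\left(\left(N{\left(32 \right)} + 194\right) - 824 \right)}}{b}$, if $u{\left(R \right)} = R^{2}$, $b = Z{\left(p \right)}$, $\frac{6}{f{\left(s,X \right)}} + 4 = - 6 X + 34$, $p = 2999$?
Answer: $- \frac{646416}{7} \approx -92345.0$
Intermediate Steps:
$f{\left(s,X \right)} = \frac{6}{30 - 6 X}$ ($f{\left(s,X \right)} = \frac{6}{-4 - \left(-34 + 6 X\right)} = \frac{6}{30 - 6 X}$)
$N{\left(a \right)} = -5 + a$
$Z{\left(C \right)} = - \frac{63}{16}$ ($Z{\left(C \right)} = -4 - \frac{1}{-5 - 11} = -4 - \frac{1}{-16} = -4 - - \frac{1}{16} = -4 + \frac{1}{16} = - \frac{63}{16}$)
$b = - \frac{63}{16} \approx -3.9375$
$\frac{u{\left(\left(N{\left(32 \right)} + 194\right) - 824 \right)}}{b} = \frac{\left(\left(\left(-5 + 32\right) + 194\right) - 824\right)^{2}}{- \frac{63}{16}} = \left(\left(27 + 194\right) - 824\right)^{2} \left(- \frac{16}{63}\right) = \left(221 - 824\right)^{2} \left(- \frac{16}{63}\right) = \left(-603\right)^{2} \left(- \frac{16}{63}\right) = 363609 \left(- \frac{16}{63}\right) = - \frac{646416}{7}$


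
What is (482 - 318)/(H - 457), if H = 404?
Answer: -164/53 ≈ -3.0943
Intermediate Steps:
(482 - 318)/(H - 457) = (482 - 318)/(404 - 457) = 164/(-53) = 164*(-1/53) = -164/53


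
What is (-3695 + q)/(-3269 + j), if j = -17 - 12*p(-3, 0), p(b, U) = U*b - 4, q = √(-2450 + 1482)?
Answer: 3695/3238 - 11*I*√2/1619 ≈ 1.1411 - 0.0096086*I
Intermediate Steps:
q = 22*I*√2 (q = √(-968) = 22*I*√2 ≈ 31.113*I)
p(b, U) = -4 + U*b
j = 31 (j = -17 - 12*(-4 + 0*(-3)) = -17 - 12*(-4 + 0) = -17 - 12*(-4) = -17 + 48 = 31)
(-3695 + q)/(-3269 + j) = (-3695 + 22*I*√2)/(-3269 + 31) = (-3695 + 22*I*√2)/(-3238) = (-3695 + 22*I*√2)*(-1/3238) = 3695/3238 - 11*I*√2/1619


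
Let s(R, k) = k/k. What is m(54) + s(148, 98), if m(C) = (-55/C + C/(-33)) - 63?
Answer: -38405/594 ≈ -64.655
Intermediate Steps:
s(R, k) = 1
m(C) = -63 - 55/C - C/33 (m(C) = (-55/C + C*(-1/33)) - 63 = (-55/C - C/33) - 63 = -63 - 55/C - C/33)
m(54) + s(148, 98) = (-63 - 55/54 - 1/33*54) + 1 = (-63 - 55*1/54 - 18/11) + 1 = (-63 - 55/54 - 18/11) + 1 = -38999/594 + 1 = -38405/594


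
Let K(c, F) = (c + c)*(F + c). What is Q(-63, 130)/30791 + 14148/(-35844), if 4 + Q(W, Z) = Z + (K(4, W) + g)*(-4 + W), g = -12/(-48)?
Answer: 233938515/367890868 ≈ 0.63589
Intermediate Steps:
K(c, F) = 2*c*(F + c) (K(c, F) = (2*c)*(F + c) = 2*c*(F + c))
g = ¼ (g = -12*(-1/48) = ¼ ≈ 0.25000)
Q(W, Z) = -4 + Z + (-4 + W)*(129/4 + 8*W) (Q(W, Z) = -4 + (Z + (2*4*(W + 4) + ¼)*(-4 + W)) = -4 + (Z + (2*4*(4 + W) + ¼)*(-4 + W)) = -4 + (Z + ((32 + 8*W) + ¼)*(-4 + W)) = -4 + (Z + (129/4 + 8*W)*(-4 + W)) = -4 + (Z + (-4 + W)*(129/4 + 8*W)) = -4 + Z + (-4 + W)*(129/4 + 8*W))
Q(-63, 130)/30791 + 14148/(-35844) = (-133 + 130 + 8*(-63)² + (¼)*(-63))/30791 + 14148/(-35844) = (-133 + 130 + 8*3969 - 63/4)*(1/30791) + 14148*(-1/35844) = (-133 + 130 + 31752 - 63/4)*(1/30791) - 1179/2987 = (126933/4)*(1/30791) - 1179/2987 = 126933/123164 - 1179/2987 = 233938515/367890868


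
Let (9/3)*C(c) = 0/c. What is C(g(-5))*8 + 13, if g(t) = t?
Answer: 13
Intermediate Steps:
C(c) = 0 (C(c) = (0/c)/3 = (⅓)*0 = 0)
C(g(-5))*8 + 13 = 0*8 + 13 = 0 + 13 = 13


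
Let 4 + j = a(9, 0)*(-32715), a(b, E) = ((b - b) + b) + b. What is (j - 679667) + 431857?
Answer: -836684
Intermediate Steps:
a(b, E) = 2*b (a(b, E) = (0 + b) + b = b + b = 2*b)
j = -588874 (j = -4 + (2*9)*(-32715) = -4 + 18*(-32715) = -4 - 588870 = -588874)
(j - 679667) + 431857 = (-588874 - 679667) + 431857 = -1268541 + 431857 = -836684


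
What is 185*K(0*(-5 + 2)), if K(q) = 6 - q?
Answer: 1110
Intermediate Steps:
185*K(0*(-5 + 2)) = 185*(6 - 0*(-5 + 2)) = 185*(6 - 0*(-3)) = 185*(6 - 1*0) = 185*(6 + 0) = 185*6 = 1110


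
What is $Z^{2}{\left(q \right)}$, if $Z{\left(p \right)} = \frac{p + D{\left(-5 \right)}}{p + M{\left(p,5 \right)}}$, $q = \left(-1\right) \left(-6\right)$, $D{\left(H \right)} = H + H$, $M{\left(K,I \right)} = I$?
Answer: $\frac{16}{121} \approx 0.13223$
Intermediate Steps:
$D{\left(H \right)} = 2 H$
$q = 6$
$Z{\left(p \right)} = \frac{-10 + p}{5 + p}$ ($Z{\left(p \right)} = \frac{p + 2 \left(-5\right)}{p + 5} = \frac{p - 10}{5 + p} = \frac{-10 + p}{5 + p}$)
$Z^{2}{\left(q \right)} = \left(\frac{-10 + 6}{5 + 6}\right)^{2} = \left(\frac{1}{11} \left(-4\right)\right)^{2} = \left(- \frac{4}{11}\right)^{2} = \frac{16}{121}$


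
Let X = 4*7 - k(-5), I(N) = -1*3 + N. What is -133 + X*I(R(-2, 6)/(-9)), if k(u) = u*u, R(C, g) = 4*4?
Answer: -442/3 ≈ -147.33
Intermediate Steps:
R(C, g) = 16
I(N) = -3 + N
k(u) = u²
X = 3 (X = 4*7 - 1*(-5)² = 28 - 1*25 = 28 - 25 = 3)
-133 + X*I(R(-2, 6)/(-9)) = -133 + 3*(-3 + 16/(-9)) = -133 + 3*(-3 + 16*(-⅑)) = -133 + 3*(-3 - 16/9) = -133 + 3*(-43/9) = -133 - 43/3 = -442/3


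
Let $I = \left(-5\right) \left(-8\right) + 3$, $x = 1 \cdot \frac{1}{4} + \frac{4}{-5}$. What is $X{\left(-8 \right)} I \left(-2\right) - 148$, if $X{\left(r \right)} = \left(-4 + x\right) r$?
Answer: $- \frac{16392}{5} \approx -3278.4$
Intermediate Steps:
$x = - \frac{11}{20}$ ($x = 1 \cdot \frac{1}{4} + 4 \left(- \frac{1}{5}\right) = \frac{1}{4} - \frac{4}{5} = - \frac{11}{20} \approx -0.55$)
$I = 43$ ($I = 40 + 3 = 43$)
$X{\left(r \right)} = - \frac{91 r}{20}$ ($X{\left(r \right)} = \left(-4 - \frac{11}{20}\right) r = - \frac{91 r}{20}$)
$X{\left(-8 \right)} I \left(-2\right) - 148 = \left(- \frac{91}{20}\right) \left(-8\right) 43 \left(-2\right) - 148 = \frac{182}{5} \left(-86\right) - 148 = - \frac{15652}{5} - 148 = - \frac{16392}{5}$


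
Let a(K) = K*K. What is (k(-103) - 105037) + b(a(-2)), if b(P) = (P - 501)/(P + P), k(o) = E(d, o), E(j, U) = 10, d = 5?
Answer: -840713/8 ≈ -1.0509e+5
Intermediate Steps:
a(K) = K²
k(o) = 10
b(P) = (-501 + P)/(2*P) (b(P) = (-501 + P)/((2*P)) = (-501 + P)*(1/(2*P)) = (-501 + P)/(2*P))
(k(-103) - 105037) + b(a(-2)) = (10 - 105037) + (-501 + (-2)²)/(2*((-2)²)) = -105027 + (½)*(-501 + 4)/4 = -105027 + (½)*(¼)*(-497) = -105027 - 497/8 = -840713/8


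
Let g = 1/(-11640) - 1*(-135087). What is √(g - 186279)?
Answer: I*√1733995903710/5820 ≈ 226.26*I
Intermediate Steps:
g = 1572412679/11640 (g = -1/11640 + 135087 = 1572412679/11640 ≈ 1.3509e+5)
√(g - 186279) = √(1572412679/11640 - 186279) = √(-595874881/11640) = I*√1733995903710/5820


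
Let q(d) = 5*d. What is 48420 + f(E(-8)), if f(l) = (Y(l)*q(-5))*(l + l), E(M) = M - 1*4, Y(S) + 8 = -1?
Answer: 43020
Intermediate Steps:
Y(S) = -9 (Y(S) = -8 - 1 = -9)
E(M) = -4 + M (E(M) = M - 4 = -4 + M)
f(l) = 450*l (f(l) = (-45*(-5))*(l + l) = (-9*(-25))*(2*l) = 225*(2*l) = 450*l)
48420 + f(E(-8)) = 48420 + 450*(-4 - 8) = 48420 + 450*(-12) = 48420 - 5400 = 43020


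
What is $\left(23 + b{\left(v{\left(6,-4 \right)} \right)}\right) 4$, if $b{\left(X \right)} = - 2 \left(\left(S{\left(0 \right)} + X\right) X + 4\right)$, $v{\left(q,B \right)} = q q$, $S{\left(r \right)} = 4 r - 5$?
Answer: $-8868$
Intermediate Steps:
$S{\left(r \right)} = -5 + 4 r$
$v{\left(q,B \right)} = q^{2}$
$b{\left(X \right)} = -8 - 2 X \left(-5 + X\right)$ ($b{\left(X \right)} = - 2 \left(\left(\left(-5 + 4 \cdot 0\right) + X\right) X + 4\right) = - 2 \left(\left(\left(-5 + 0\right) + X\right) X + 4\right) = - 2 \left(\left(-5 + X\right) X + 4\right) = - 2 \left(X \left(-5 + X\right) + 4\right) = - 2 \left(4 + X \left(-5 + X\right)\right) = -8 - 2 X \left(-5 + X\right)$)
$\left(23 + b{\left(v{\left(6,-4 \right)} \right)}\right) 4 = \left(23 - \left(8 - 360 + 2592\right)\right) 4 = \left(23 - \left(-352 + 2592\right)\right) 4 = \left(23 - 2240\right) 4 = \left(-2217\right) 4 = -8868$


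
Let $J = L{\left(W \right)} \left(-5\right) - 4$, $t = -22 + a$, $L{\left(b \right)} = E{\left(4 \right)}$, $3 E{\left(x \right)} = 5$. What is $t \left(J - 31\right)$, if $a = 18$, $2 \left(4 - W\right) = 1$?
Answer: $\frac{520}{3} \approx 173.33$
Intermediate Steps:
$W = \frac{7}{2}$ ($W = 4 - \frac{1}{2} = \frac{7}{2} \approx 3.5$)
$E{\left(x \right)} = \frac{5}{3}$ ($E{\left(x \right)} = \frac{1}{3} \cdot 5 = \frac{5}{3}$)
$L{\left(b \right)} = \frac{5}{3}$
$t = -4$ ($t = -22 + 18 = -4$)
$J = - \frac{37}{3}$ ($J = \frac{5}{3} \left(-5\right) - 4 = - \frac{25}{3} - 4 = - \frac{37}{3} \approx -12.333$)
$t \left(J - 31\right) = - 4 \left(- \frac{37}{3} - 31\right) = \left(-4\right) \left(- \frac{130}{3}\right) = \frac{520}{3}$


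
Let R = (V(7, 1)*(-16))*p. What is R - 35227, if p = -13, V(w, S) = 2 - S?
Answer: -35019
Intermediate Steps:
R = 208 (R = ((2 - 1*1)*(-16))*(-13) = ((2 - 1)*(-16))*(-13) = (1*(-16))*(-13) = -16*(-13) = 208)
R - 35227 = 208 - 35227 = -35019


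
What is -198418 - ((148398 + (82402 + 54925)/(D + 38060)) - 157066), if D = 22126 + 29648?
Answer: -17046138827/89834 ≈ -1.8975e+5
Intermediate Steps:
D = 51774
-198418 - ((148398 + (82402 + 54925)/(D + 38060)) - 157066) = -198418 - ((148398 + (82402 + 54925)/(51774 + 38060)) - 157066) = -198418 - ((148398 + 137327/89834) - 157066) = -198418 - (13331323259/89834 - 157066) = -198418 - 1*(-778543785/89834) = -198418 + 778543785/89834 = -17046138827/89834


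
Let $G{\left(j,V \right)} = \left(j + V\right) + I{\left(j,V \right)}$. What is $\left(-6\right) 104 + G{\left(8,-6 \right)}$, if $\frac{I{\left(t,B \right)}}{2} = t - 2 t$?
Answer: $-638$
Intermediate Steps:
$I{\left(t,B \right)} = - 2 t$ ($I{\left(t,B \right)} = 2 \left(t - 2 t\right) = 2 \left(- t\right) = - 2 t$)
$G{\left(j,V \right)} = V - j$ ($G{\left(j,V \right)} = \left(j + V\right) - 2 j = \left(V + j\right) - 2 j = V - j$)
$\left(-6\right) 104 + G{\left(8,-6 \right)} = \left(-6\right) 104 - 14 = -624 - 14 = -638$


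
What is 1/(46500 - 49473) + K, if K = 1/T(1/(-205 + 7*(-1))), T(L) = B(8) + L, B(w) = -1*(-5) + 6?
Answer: 209315/2310021 ≈ 0.090612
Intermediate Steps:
B(w) = 11 (B(w) = 5 + 6 = 11)
T(L) = 11 + L
K = 212/2331 (K = 1/(11 + 1/(-205 + 7*(-1))) = 1/(11 + 1/(-205 - 7)) = 1/(11 + 1/(-212)) = 1/(11 - 1/212) = 1/(2331/212) = 212/2331 ≈ 0.090948)
1/(46500 - 49473) + K = 1/(46500 - 49473) + 212/2331 = 1/(-2973) + 212/2331 = -1/2973 + 212/2331 = 209315/2310021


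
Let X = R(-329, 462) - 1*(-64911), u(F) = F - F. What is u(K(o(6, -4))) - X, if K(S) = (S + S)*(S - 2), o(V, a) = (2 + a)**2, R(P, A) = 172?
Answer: -65083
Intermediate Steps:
K(S) = 2*S*(-2 + S) (K(S) = (2*S)*(-2 + S) = 2*S*(-2 + S))
u(F) = 0
X = 65083 (X = 172 - 1*(-64911) = 172 + 64911 = 65083)
u(K(o(6, -4))) - X = 0 - 1*65083 = 0 - 65083 = -65083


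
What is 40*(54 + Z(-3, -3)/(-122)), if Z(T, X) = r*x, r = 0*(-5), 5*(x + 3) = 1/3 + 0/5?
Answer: 2160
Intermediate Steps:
x = -44/15 (x = -3 + (1/3 + 0/5)/5 = -3 + (1*(1/3) + 0*(1/5))/5 = -3 + (1/3 + 0)/5 = -3 + (1/5)*(1/3) = -3 + 1/15 = -44/15 ≈ -2.9333)
r = 0
Z(T, X) = 0 (Z(T, X) = 0*(-44/15) = 0)
40*(54 + Z(-3, -3)/(-122)) = 40*(54 + 0/(-122)) = 40*(54 + 0*(-1/122)) = 40*(54 + 0) = 40*54 = 2160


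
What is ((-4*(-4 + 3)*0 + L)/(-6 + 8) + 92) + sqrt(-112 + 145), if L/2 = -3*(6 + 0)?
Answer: 74 + sqrt(33) ≈ 79.745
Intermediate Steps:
L = -36 (L = 2*(-3*(6 + 0)) = 2*(-3*6) = 2*(-18) = -36)
((-4*(-4 + 3)*0 + L)/(-6 + 8) + 92) + sqrt(-112 + 145) = ((-4*(-4 + 3)*0 - 36)/(-6 + 8) + 92) + sqrt(-112 + 145) = ((-4*(-1)*0 - 36)/2 + 92) + sqrt(33) = ((4*0 - 36)/2 + 92) + sqrt(33) = ((0 - 36)/2 + 92) + sqrt(33) = ((1/2)*(-36) + 92) + sqrt(33) = (-18 + 92) + sqrt(33) = 74 + sqrt(33)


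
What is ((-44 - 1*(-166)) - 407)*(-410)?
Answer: 116850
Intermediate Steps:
((-44 - 1*(-166)) - 407)*(-410) = ((-44 + 166) - 407)*(-410) = (122 - 407)*(-410) = -285*(-410) = 116850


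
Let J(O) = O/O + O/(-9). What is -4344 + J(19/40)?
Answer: -1563499/360 ≈ -4343.1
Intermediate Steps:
J(O) = 1 - O/9 (J(O) = 1 + O*(-⅑) = 1 - O/9)
-4344 + J(19/40) = -4344 + (1 - 19/(9*40)) = -4344 + (1 - ⅑*19/40) = -4344 + (1 - 19/360) = -4344 + 341/360 = -1563499/360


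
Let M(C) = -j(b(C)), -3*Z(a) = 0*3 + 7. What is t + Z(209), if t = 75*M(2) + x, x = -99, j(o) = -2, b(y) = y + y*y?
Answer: 146/3 ≈ 48.667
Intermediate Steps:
b(y) = y + y²
Z(a) = -7/3 (Z(a) = -(0*3 + 7)/3 = -(0 + 7)/3 = -⅓*7 = -7/3)
M(C) = 2 (M(C) = -1*(-2) = 2)
t = 51 (t = 75*2 - 99 = 150 - 99 = 51)
t + Z(209) = 51 - 7/3 = 146/3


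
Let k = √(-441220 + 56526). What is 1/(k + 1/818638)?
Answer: 818638/257809675930376537 - 670168175044*I*√384694/257809675930376537 ≈ 3.1754e-12 - 0.0016123*I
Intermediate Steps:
k = I*√384694 (k = √(-384694) = I*√384694 ≈ 620.24*I)
1/(k + 1/818638) = 1/(I*√384694 + 1/818638) = 1/(1/818638 + I*√384694)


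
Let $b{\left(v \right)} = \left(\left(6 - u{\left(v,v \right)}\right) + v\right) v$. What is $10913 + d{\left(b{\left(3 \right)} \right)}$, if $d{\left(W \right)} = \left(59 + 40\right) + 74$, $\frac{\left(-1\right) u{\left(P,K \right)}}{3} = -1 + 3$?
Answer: $11086$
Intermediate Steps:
$u{\left(P,K \right)} = -6$ ($u{\left(P,K \right)} = - 3 \left(-1 + 3\right) = \left(-3\right) 2 = -6$)
$b{\left(v \right)} = v \left(12 + v\right)$ ($b{\left(v \right)} = \left(\left(6 - -6\right) + v\right) v = \left(\left(6 + 6\right) + v\right) v = \left(12 + v\right) v = v \left(12 + v\right)$)
$d{\left(W \right)} = 173$ ($d{\left(W \right)} = 99 + 74 = 173$)
$10913 + d{\left(b{\left(3 \right)} \right)} = 10913 + 173 = 11086$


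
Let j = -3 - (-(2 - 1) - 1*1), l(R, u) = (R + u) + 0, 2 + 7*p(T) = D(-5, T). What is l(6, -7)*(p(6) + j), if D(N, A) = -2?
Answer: 11/7 ≈ 1.5714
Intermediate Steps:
p(T) = -4/7 (p(T) = -2/7 + (1/7)*(-2) = -2/7 - 2/7 = -4/7)
l(R, u) = R + u
j = -1 (j = -3 - (-1*1 - 1) = -3 - (-1 - 1) = -3 - 1*(-2) = -3 + 2 = -1)
l(6, -7)*(p(6) + j) = (6 - 7)*(-4/7 - 1) = -1*(-11/7) = 11/7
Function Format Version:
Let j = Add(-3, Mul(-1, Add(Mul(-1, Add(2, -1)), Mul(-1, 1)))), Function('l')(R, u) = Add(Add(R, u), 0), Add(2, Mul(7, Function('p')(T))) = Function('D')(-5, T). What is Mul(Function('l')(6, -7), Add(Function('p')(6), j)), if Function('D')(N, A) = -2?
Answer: Rational(11, 7) ≈ 1.5714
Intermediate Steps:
Function('p')(T) = Rational(-4, 7) (Function('p')(T) = Add(Rational(-2, 7), Mul(Rational(1, 7), -2)) = Add(Rational(-2, 7), Rational(-2, 7)) = Rational(-4, 7))
Function('l')(R, u) = Add(R, u)
j = -1 (j = Add(-3, Mul(-1, Add(Mul(-1, 1), -1))) = Add(-3, Mul(-1, Add(-1, -1))) = Add(-3, Mul(-1, -2)) = Add(-3, 2) = -1)
Mul(Function('l')(6, -7), Add(Function('p')(6), j)) = Mul(Add(6, -7), Add(Rational(-4, 7), -1)) = Mul(-1, Rational(-11, 7)) = Rational(11, 7)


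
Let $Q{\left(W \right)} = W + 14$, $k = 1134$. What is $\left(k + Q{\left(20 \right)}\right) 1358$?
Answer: $1586144$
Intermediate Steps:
$Q{\left(W \right)} = 14 + W$
$\left(k + Q{\left(20 \right)}\right) 1358 = \left(1134 + \left(14 + 20\right)\right) 1358 = \left(1134 + 34\right) 1358 = 1168 \cdot 1358 = 1586144$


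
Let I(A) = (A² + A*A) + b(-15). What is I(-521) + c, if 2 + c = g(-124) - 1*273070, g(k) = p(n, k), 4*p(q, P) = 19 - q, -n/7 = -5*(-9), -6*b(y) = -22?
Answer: 1619383/6 ≈ 2.6990e+5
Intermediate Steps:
b(y) = 11/3 (b(y) = -⅙*(-22) = 11/3)
n = -315 (n = -(-35)*(-9) = -7*45 = -315)
I(A) = 11/3 + 2*A² (I(A) = (A² + A*A) + 11/3 = (A² + A²) + 11/3 = 2*A² + 11/3 = 11/3 + 2*A²)
p(q, P) = 19/4 - q/4 (p(q, P) = (19 - q)/4 = 19/4 - q/4)
g(k) = 167/2 (g(k) = 19/4 - ¼*(-315) = 19/4 + 315/4 = 167/2)
c = -545977/2 (c = -2 + (167/2 - 1*273070) = -2 + (167/2 - 273070) = -2 - 545973/2 = -545977/2 ≈ -2.7299e+5)
I(-521) + c = (11/3 + 2*(-521)²) - 545977/2 = (11/3 + 2*271441) - 545977/2 = (11/3 + 542882) - 545977/2 = 1628657/3 - 545977/2 = 1619383/6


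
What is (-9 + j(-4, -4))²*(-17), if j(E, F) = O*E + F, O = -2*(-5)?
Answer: -47753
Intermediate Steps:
O = 10
j(E, F) = F + 10*E (j(E, F) = 10*E + F = F + 10*E)
(-9 + j(-4, -4))²*(-17) = (-9 + (-4 + 10*(-4)))²*(-17) = (-9 + (-4 - 40))²*(-17) = (-9 - 44)²*(-17) = (-53)²*(-17) = 2809*(-17) = -47753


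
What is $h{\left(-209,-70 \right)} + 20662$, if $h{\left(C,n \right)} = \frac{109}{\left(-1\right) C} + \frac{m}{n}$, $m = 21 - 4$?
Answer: $\frac{302289137}{14630} \approx 20662.0$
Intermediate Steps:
$m = 17$
$h{\left(C,n \right)} = - \frac{109}{C} + \frac{17}{n}$ ($h{\left(C,n \right)} = \frac{109}{\left(-1\right) C} + \frac{17}{n} = 109 \left(- \frac{1}{C}\right) + \frac{17}{n} = - \frac{109}{C} + \frac{17}{n}$)
$h{\left(-209,-70 \right)} + 20662 = \left(- \frac{109}{-209} + \frac{17}{-70}\right) + 20662 = \left(\left(-109\right) \left(- \frac{1}{209}\right) + 17 \left(- \frac{1}{70}\right)\right) + 20662 = \left(\frac{109}{209} - \frac{17}{70}\right) + 20662 = \frac{4077}{14630} + 20662 = \frac{302289137}{14630}$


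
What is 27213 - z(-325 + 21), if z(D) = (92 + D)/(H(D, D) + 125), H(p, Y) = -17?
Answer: 734804/27 ≈ 27215.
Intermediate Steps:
z(D) = 23/27 + D/108 (z(D) = (92 + D)/(-17 + 125) = (92 + D)/108 = (92 + D)*(1/108) = 23/27 + D/108)
27213 - z(-325 + 21) = 27213 - (23/27 + (-325 + 21)/108) = 27213 - (23/27 + (1/108)*(-304)) = 27213 - (23/27 - 76/27) = 27213 - 1*(-53/27) = 27213 + 53/27 = 734804/27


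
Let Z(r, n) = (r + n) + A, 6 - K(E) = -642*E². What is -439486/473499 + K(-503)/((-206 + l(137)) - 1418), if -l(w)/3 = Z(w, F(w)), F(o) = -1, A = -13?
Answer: -76912163187814/943683507 ≈ -81502.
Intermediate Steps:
K(E) = 6 + 642*E² (K(E) = 6 - (-642)*E² = 6 + 642*E²)
Z(r, n) = -13 + n + r (Z(r, n) = (r + n) - 13 = (n + r) - 13 = -13 + n + r)
l(w) = 42 - 3*w (l(w) = -3*(-13 - 1 + w) = -3*(-14 + w) = 42 - 3*w)
-439486/473499 + K(-503)/((-206 + l(137)) - 1418) = -439486/473499 + (6 + 642*(-503)²)/((-206 + (42 - 3*137)) - 1418) = -439486*1/473499 + (6 + 642*253009)/((-206 + (42 - 411)) - 1418) = -439486/473499 + (6 + 162431778)/((-206 - 369) - 1418) = -439486/473499 + 162431784/(-575 - 1418) = -439486/473499 + 162431784/(-1993) = -439486/473499 + 162431784*(-1/1993) = -439486/473499 - 162431784/1993 = -76912163187814/943683507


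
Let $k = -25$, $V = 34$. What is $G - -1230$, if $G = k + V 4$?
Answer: $1341$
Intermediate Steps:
$G = 111$ ($G = -25 + 34 \cdot 4 = -25 + 136 = 111$)
$G - -1230 = 111 - -1230 = 111 + 1230 = 1341$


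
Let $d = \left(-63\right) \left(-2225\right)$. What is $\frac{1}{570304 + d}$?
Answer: $\frac{1}{710479} \approx 1.4075 \cdot 10^{-6}$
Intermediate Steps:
$d = 140175$
$\frac{1}{570304 + d} = \frac{1}{570304 + 140175} = \frac{1}{710479}$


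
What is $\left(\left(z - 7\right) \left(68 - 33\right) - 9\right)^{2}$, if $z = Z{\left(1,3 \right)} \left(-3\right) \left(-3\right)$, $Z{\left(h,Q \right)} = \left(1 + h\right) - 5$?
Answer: $1437601$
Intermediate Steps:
$Z{\left(h,Q \right)} = -4 + h$
$z = -27$ ($z = \left(-4 + 1\right) \left(-3\right) \left(-3\right) = \left(-3\right) \left(-3\right) \left(-3\right) = 9 \left(-3\right) = -27$)
$\left(\left(z - 7\right) \left(68 - 33\right) - 9\right)^{2} = \left(\left(-27 - 7\right) \left(68 - 33\right) - 9\right)^{2} = \left(\left(-34\right) 35 - 9\right)^{2} = \left(-1190 - 9\right)^{2} = \left(-1199\right)^{2} = 1437601$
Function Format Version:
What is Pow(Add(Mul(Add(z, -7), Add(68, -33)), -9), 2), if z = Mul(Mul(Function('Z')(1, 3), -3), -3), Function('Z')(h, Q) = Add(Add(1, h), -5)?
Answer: 1437601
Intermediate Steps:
Function('Z')(h, Q) = Add(-4, h)
z = -27 (z = Mul(Mul(Add(-4, 1), -3), -3) = Mul(Mul(-3, -3), -3) = Mul(9, -3) = -27)
Pow(Add(Mul(Add(z, -7), Add(68, -33)), -9), 2) = Pow(Add(Mul(Add(-27, -7), Add(68, -33)), -9), 2) = Pow(Add(Mul(-34, 35), -9), 2) = Pow(Add(-1190, -9), 2) = Pow(-1199, 2) = 1437601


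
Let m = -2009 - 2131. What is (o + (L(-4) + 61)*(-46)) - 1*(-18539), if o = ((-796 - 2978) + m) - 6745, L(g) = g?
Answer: 1258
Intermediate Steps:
m = -4140
o = -14659 (o = ((-796 - 2978) - 4140) - 6745 = (-3774 - 4140) - 6745 = -7914 - 6745 = -14659)
(o + (L(-4) + 61)*(-46)) - 1*(-18539) = (-14659 + (-4 + 61)*(-46)) - 1*(-18539) = (-14659 + 57*(-46)) + 18539 = (-14659 - 2622) + 18539 = -17281 + 18539 = 1258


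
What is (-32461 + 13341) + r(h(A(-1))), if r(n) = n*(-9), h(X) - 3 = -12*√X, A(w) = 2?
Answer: -19147 + 108*√2 ≈ -18994.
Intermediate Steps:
h(X) = 3 - 12*√X
r(n) = -9*n
(-32461 + 13341) + r(h(A(-1))) = (-32461 + 13341) - 9*(3 - 12*√2) = -19120 + (-27 + 108*√2) = -19147 + 108*√2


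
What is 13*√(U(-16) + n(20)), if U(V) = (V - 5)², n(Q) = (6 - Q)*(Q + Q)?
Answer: 13*I*√119 ≈ 141.81*I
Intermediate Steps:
n(Q) = 2*Q*(6 - Q) (n(Q) = (6 - Q)*(2*Q) = 2*Q*(6 - Q))
U(V) = (-5 + V)²
13*√(U(-16) + n(20)) = 13*√((-5 - 16)² + 2*20*(6 - 1*20)) = 13*√((-21)² + 2*20*(6 - 20)) = 13*√(441 + 2*20*(-14)) = 13*√(441 - 560) = 13*√(-119) = 13*(I*√119) = 13*I*√119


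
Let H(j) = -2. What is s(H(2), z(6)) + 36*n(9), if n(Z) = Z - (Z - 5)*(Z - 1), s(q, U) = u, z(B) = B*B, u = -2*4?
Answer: -836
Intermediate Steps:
u = -8
z(B) = B**2
s(q, U) = -8
n(Z) = Z - (-1 + Z)*(-5 + Z) (n(Z) = Z - (-5 + Z)*(-1 + Z) = Z - (-1 + Z)*(-5 + Z))
s(H(2), z(6)) + 36*n(9) = -8 + 36*(-5 - 1*9**2 + 7*9) = -8 + 36*(-5 - 1*81 + 63) = -8 + 36*(-5 - 81 + 63) = -8 + 36*(-23) = -8 - 828 = -836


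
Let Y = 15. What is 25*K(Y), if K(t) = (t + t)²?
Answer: 22500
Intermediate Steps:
K(t) = 4*t² (K(t) = (2*t)² = 4*t²)
25*K(Y) = 25*(4*15²) = 25*(4*225) = 25*900 = 22500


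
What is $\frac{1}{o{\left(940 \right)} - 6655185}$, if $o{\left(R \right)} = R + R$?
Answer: $- \frac{1}{6653305} \approx -1.503 \cdot 10^{-7}$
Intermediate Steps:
$o{\left(R \right)} = 2 R$
$\frac{1}{o{\left(940 \right)} - 6655185} = \frac{1}{2 \cdot 940 - 6655185} = \frac{1}{1880 - 6655185} = \frac{1}{-6653305} = - \frac{1}{6653305}$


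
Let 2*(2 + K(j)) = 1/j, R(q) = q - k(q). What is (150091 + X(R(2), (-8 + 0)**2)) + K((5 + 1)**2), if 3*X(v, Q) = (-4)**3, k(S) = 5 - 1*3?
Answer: 10804873/72 ≈ 1.5007e+5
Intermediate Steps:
k(S) = 2 (k(S) = 5 - 3 = 2)
R(q) = -2 + q (R(q) = q - 1*2 = q - 2 = -2 + q)
X(v, Q) = -64/3 (X(v, Q) = (1/3)*(-4)**3 = (1/3)*(-64) = -64/3)
K(j) = -2 + 1/(2*j)
(150091 + X(R(2), (-8 + 0)**2)) + K((5 + 1)**2) = (150091 - 64/3) + (-2 + 1/(2*((5 + 1)**2))) = 450209/3 + (-2 + 1/(2*(6**2))) = 450209/3 + (-2 + (1/2)/36) = 450209/3 + (-2 + (1/2)*(1/36)) = 450209/3 + (-2 + 1/72) = 450209/3 - 143/72 = 10804873/72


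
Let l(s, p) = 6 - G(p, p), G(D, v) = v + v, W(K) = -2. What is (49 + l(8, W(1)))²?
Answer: 3481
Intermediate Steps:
G(D, v) = 2*v
l(s, p) = 6 - 2*p
(49 + l(8, W(1)))² = (49 + (6 - 2*(-2)))² = (49 + (6 + 4))² = (49 + 10)² = 59² = 3481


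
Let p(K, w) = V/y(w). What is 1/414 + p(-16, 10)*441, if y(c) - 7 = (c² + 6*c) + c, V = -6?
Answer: -365089/24426 ≈ -14.947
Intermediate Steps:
y(c) = 7 + c² + 7*c (y(c) = 7 + ((c² + 6*c) + c) = 7 + (c² + 7*c) = 7 + c² + 7*c)
p(K, w) = -6/(7 + w² + 7*w)
1/414 + p(-16, 10)*441 = 1/414 - 6/(7 + 10² + 7*10)*441 = 1/414 - 6/(7 + 100 + 70)*441 = 1/414 - 6/177*441 = 1/414 - 6*1/177*441 = 1/414 - 2/59*441 = 1/414 - 882/59 = -365089/24426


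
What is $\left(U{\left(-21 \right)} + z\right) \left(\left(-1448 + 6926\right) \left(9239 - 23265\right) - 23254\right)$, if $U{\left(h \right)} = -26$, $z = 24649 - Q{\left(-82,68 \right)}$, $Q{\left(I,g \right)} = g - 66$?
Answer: $-1892312988522$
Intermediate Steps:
$Q{\left(I,g \right)} = -66 + g$
$z = 24647$ ($z = 24649 - \left(-66 + 68\right) = 24649 - 2 = 24647$)
$\left(U{\left(-21 \right)} + z\right) \left(\left(-1448 + 6926\right) \left(9239 - 23265\right) - 23254\right) = \left(-26 + 24647\right) \left(\left(-1448 + 6926\right) \left(9239 - 23265\right) - 23254\right) = 24621 \left(5478 \left(-14026\right) - 23254\right) = 24621 \left(-76834428 - 23254\right) = 24621 \left(-76857682\right) = -1892312988522$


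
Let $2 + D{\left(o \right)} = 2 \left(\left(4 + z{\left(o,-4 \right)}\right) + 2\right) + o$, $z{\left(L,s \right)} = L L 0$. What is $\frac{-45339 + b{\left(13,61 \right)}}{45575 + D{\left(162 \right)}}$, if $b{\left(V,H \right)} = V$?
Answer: $- \frac{45326}{45747} \approx -0.9908$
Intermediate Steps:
$z{\left(L,s \right)} = 0$ ($z{\left(L,s \right)} = L^{2} \cdot 0 = 0$)
$D{\left(o \right)} = 10 + o$ ($D{\left(o \right)} = -2 + \left(2 \left(\left(4 + 0\right) + 2\right) + o\right) = -2 + \left(2 \left(4 + 2\right) + o\right) = -2 + \left(2 \cdot 6 + o\right) = -2 + \left(12 + o\right) = 10 + o$)
$\frac{-45339 + b{\left(13,61 \right)}}{45575 + D{\left(162 \right)}} = \frac{-45339 + 13}{45575 + \left(10 + 162\right)} = - \frac{45326}{45575 + 172} = - \frac{45326}{45747}$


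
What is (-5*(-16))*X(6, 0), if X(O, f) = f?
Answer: 0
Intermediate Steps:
(-5*(-16))*X(6, 0) = -5*(-16)*0 = 80*0 = 0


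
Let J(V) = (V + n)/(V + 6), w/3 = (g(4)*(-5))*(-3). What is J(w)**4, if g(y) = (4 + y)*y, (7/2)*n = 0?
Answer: 3317760000/3373402561 ≈ 0.98351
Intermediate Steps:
n = 0 (n = (2/7)*0 = 0)
g(y) = y*(4 + y)
w = 1440 (w = 3*(((4*(4 + 4))*(-5))*(-3)) = 3*(((4*8)*(-5))*(-3)) = 3*((32*(-5))*(-3)) = 3*(-160*(-3)) = 3*480 = 1440)
J(V) = V/(6 + V) (J(V) = (V + 0)/(V + 6) = V/(6 + V))
J(w)**4 = (1440/(6 + 1440))**4 = (1440/1446)**4 = (1440*(1/1446))**4 = (240/241)**4 = 3317760000/3373402561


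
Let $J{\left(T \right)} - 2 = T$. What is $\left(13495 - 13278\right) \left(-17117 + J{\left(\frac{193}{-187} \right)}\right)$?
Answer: $- \frac{694551466}{187} \approx -3.7142 \cdot 10^{6}$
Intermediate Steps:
$J{\left(T \right)} = 2 + T$
$\left(13495 - 13278\right) \left(-17117 + J{\left(\frac{193}{-187} \right)}\right) = \left(13495 - 13278\right) \left(-17117 + \left(2 + \frac{193}{-187}\right)\right) = 217 \left(-17117 + \left(2 + 193 \left(- \frac{1}{187}\right)\right)\right) = 217 \left(-17117 + \left(2 - \frac{193}{187}\right)\right) = 217 \left(-17117 + \frac{181}{187}\right) = 217 \left(- \frac{3200698}{187}\right) = - \frac{694551466}{187}$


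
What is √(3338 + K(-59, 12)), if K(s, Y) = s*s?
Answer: √6819 ≈ 82.577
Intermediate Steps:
K(s, Y) = s²
√(3338 + K(-59, 12)) = √(3338 + (-59)²) = √(3338 + 3481) = √6819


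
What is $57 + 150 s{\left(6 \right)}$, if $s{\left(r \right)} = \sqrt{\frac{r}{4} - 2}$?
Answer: $57 + 75 i \sqrt{2} \approx 57.0 + 106.07 i$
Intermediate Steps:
$s{\left(r \right)} = \sqrt{-2 + \frac{r}{4}}$ ($s{\left(r \right)} = \sqrt{r \frac{1}{4} - 2} = \sqrt{\frac{r}{4} - 2} = \sqrt{-2 + \frac{r}{4}}$)
$57 + 150 s{\left(6 \right)} = 57 + 150 \frac{\sqrt{-8 + 6}}{2} = 57 + 150 \frac{\sqrt{-2}}{2} = 57 + 150 \frac{i \sqrt{2}}{2} = 57 + 75 i \sqrt{2}$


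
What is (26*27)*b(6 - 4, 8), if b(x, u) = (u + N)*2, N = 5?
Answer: 18252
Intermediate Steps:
b(x, u) = 10 + 2*u (b(x, u) = (u + 5)*2 = (5 + u)*2 = 10 + 2*u)
(26*27)*b(6 - 4, 8) = (26*27)*(10 + 2*8) = 702*(10 + 16) = 702*26 = 18252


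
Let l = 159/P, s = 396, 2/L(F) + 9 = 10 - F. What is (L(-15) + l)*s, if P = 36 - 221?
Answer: -107613/370 ≈ -290.85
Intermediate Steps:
L(F) = 2/(1 - F) (L(F) = 2/(-9 + (10 - F)) = 2/(1 - F))
P = -185
l = -159/185 (l = 159/(-185) = 159*(-1/185) = -159/185 ≈ -0.85946)
(L(-15) + l)*s = (-2/(-1 - 15) - 159/185)*396 = (-2/(-16) - 159/185)*396 = (-2*(-1/16) - 159/185)*396 = (1/8 - 159/185)*396 = -1087/1480*396 = -107613/370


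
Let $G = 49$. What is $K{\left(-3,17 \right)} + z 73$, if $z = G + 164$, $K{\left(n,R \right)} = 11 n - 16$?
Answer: $15500$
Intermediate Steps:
$K{\left(n,R \right)} = -16 + 11 n$
$z = 213$ ($z = 49 + 164 = 213$)
$K{\left(-3,17 \right)} + z 73 = \left(-16 + 11 \left(-3\right)\right) + 213 \cdot 73 = \left(-16 - 33\right) + 15549 = -49 + 15549 = 15500$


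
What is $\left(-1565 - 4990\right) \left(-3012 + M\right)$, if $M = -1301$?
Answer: $28271715$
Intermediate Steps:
$\left(-1565 - 4990\right) \left(-3012 + M\right) = \left(-1565 - 4990\right) \left(-3012 - 1301\right) = \left(-6555\right) \left(-4313\right) = 28271715$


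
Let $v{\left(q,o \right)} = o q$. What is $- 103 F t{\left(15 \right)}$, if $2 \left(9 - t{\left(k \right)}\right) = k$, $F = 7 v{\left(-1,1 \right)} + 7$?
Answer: $0$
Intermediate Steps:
$F = 0$ ($F = 7 \cdot 1 \left(-1\right) + 7 = 7 \left(-1\right) + 7 = -7 + 7 = 0$)
$t{\left(k \right)} = 9 - \frac{k}{2}$
$- 103 F t{\left(15 \right)} = \left(-103\right) 0 \left(9 - \frac{15}{2}\right) = 0 \left(9 - \frac{15}{2}\right) = 0 \cdot \frac{3}{2} = 0$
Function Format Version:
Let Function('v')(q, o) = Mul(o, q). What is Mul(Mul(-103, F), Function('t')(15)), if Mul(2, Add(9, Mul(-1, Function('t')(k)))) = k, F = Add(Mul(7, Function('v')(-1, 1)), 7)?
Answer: 0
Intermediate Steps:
F = 0 (F = Add(Mul(7, Mul(1, -1)), 7) = Add(Mul(7, -1), 7) = Add(-7, 7) = 0)
Function('t')(k) = Add(9, Mul(Rational(-1, 2), k))
Mul(Mul(-103, F), Function('t')(15)) = Mul(Mul(-103, 0), Add(9, Mul(Rational(-1, 2), 15))) = Mul(0, Add(9, Rational(-15, 2))) = Mul(0, Rational(3, 2)) = 0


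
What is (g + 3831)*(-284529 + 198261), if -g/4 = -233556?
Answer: -80924128740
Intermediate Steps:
g = 934224 (g = -4*(-233556) = 934224)
(g + 3831)*(-284529 + 198261) = (934224 + 3831)*(-284529 + 198261) = 938055*(-86268) = -80924128740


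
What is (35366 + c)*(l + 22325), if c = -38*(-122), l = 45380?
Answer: 2708335410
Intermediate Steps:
c = 4636
(35366 + c)*(l + 22325) = (35366 + 4636)*(45380 + 22325) = 40002*67705 = 2708335410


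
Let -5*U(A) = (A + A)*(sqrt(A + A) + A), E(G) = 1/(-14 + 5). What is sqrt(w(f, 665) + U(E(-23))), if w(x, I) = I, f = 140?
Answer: sqrt(1346615 + 30*I*sqrt(2))/45 ≈ 25.788 + 0.00040623*I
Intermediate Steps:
E(G) = -1/9 (E(G) = 1/(-9) = -1/9)
U(A) = -2*A*(A + sqrt(2)*sqrt(A))/5 (U(A) = -(A + A)*(sqrt(A + A) + A)/5 = -2*A*(sqrt(2*A) + A)/5 = -2*A*(sqrt(2)*sqrt(A) + A)/5 = -2*A*(A + sqrt(2)*sqrt(A))/5)
sqrt(w(f, 665) + U(E(-23))) = sqrt(665 + (-2*(-1/9)**2/5 - 2*sqrt(2)*(-1/9)**(3/2)/5)) = sqrt(665 + (-2/5*1/81 - 2*sqrt(2)*(-I/27)/5)) = sqrt(665 + (-2/405 + 2*I*sqrt(2)/135)) = sqrt(269323/405 + 2*I*sqrt(2)/135)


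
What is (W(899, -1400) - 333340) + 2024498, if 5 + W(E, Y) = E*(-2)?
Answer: 1689355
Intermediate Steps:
W(E, Y) = -5 - 2*E (W(E, Y) = -5 + E*(-2) = -5 - 2*E)
(W(899, -1400) - 333340) + 2024498 = ((-5 - 2*899) - 333340) + 2024498 = ((-5 - 1798) - 333340) + 2024498 = (-1803 - 333340) + 2024498 = -335143 + 2024498 = 1689355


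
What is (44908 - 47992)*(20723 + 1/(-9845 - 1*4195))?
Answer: -74774386183/1170 ≈ -6.3910e+7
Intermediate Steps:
(44908 - 47992)*(20723 + 1/(-9845 - 1*4195)) = -3084*(20723 + 1/(-9845 - 4195)) = -3084*(20723 + 1/(-14040)) = -3084*(20723 - 1/14040) = -3084*290950919/14040 = -74774386183/1170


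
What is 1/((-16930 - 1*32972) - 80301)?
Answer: -1/130203 ≈ -7.6803e-6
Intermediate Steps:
1/((-16930 - 1*32972) - 80301) = 1/((-16930 - 32972) - 80301) = 1/(-49902 - 80301) = 1/(-130203) = -1/130203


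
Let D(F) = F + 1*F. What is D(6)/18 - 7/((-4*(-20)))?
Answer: 139/240 ≈ 0.57917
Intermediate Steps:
D(F) = 2*F (D(F) = F + F = 2*F)
D(6)/18 - 7/((-4*(-20))) = (2*6)/18 - 7/((-4*(-20))) = 12*(1/18) - 7/80 = ⅔ - 7*1/80 = ⅔ - 7/80 = 139/240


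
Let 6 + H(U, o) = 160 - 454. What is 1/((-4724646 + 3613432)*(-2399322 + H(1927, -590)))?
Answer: 1/2666493561108 ≈ 3.7502e-13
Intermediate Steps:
H(U, o) = -300 (H(U, o) = -6 + (160 - 454) = -6 - 294 = -300)
1/((-4724646 + 3613432)*(-2399322 + H(1927, -590))) = 1/((-4724646 + 3613432)*(-2399322 - 300)) = 1/(-1111214*(-2399622)) = 1/2666493561108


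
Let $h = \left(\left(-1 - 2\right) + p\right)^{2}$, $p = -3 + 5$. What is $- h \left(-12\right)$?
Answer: $12$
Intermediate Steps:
$p = 2$
$h = 1$ ($h = \left(\left(-1 - 2\right) + 2\right)^{2} = \left(-3 + 2\right)^{2} = \left(-1\right)^{2} = 1$)
$- h \left(-12\right) = \left(-1\right) 1 \left(-12\right) = \left(-1\right) \left(-12\right) = 12$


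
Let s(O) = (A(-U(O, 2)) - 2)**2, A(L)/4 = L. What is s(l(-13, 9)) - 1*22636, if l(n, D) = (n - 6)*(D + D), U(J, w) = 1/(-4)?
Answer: -22635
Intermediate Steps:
U(J, w) = -1/4
l(n, D) = 2*D*(-6 + n) (l(n, D) = (-6 + n)*(2*D) = 2*D*(-6 + n))
A(L) = 4*L
s(O) = 1 (s(O) = (4*(-1*(-1/4)) - 2)**2 = (4*(1/4) - 2)**2 = (1 - 2)**2 = (-1)**2 = 1)
s(l(-13, 9)) - 1*22636 = 1 - 1*22636 = 1 - 22636 = -22635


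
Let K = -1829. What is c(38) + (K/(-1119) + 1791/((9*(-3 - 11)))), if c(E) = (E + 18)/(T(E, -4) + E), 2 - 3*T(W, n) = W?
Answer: -2123327/203658 ≈ -10.426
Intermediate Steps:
T(W, n) = ⅔ - W/3
c(E) = (18 + E)/(⅔ + 2*E/3) (c(E) = (E + 18)/((⅔ - E/3) + E) = (18 + E)/(⅔ + 2*E/3))
c(38) + (K/(-1119) + 1791/((9*(-3 - 11)))) = 3*(18 + 38)/(2*(1 + 38)) + (-1829/(-1119) + 1791/((9*(-3 - 11)))) = (3/2)*56/39 + (-1829*(-1/1119) + 1791/((9*(-14)))) = (3/2)*(1/39)*56 + (1829/1119 + 1791/(-126)) = 28/13 + (1829/1119 + 1791*(-1/126)) = 28/13 + (1829/1119 - 199/14) = 28/13 - 197075/15666 = -2123327/203658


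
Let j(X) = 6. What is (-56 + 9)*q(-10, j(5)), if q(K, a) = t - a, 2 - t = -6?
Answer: -94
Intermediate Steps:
t = 8 (t = 2 - 1*(-6) = 2 + 6 = 8)
q(K, a) = 8 - a
(-56 + 9)*q(-10, j(5)) = (-56 + 9)*(8 - 1*6) = -47*(8 - 6) = -47*2 = -94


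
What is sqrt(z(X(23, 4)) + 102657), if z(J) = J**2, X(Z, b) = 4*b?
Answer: sqrt(102913) ≈ 320.80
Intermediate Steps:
sqrt(z(X(23, 4)) + 102657) = sqrt((4*4)**2 + 102657) = sqrt(16**2 + 102657) = sqrt(256 + 102657) = sqrt(102913)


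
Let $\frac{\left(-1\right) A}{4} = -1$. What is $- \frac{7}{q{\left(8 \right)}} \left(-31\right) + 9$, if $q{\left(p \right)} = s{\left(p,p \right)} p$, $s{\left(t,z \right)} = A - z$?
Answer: $\frac{71}{32} \approx 2.2188$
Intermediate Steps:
$A = 4$ ($A = \left(-4\right) \left(-1\right) = 4$)
$s{\left(t,z \right)} = 4 - z$
$q{\left(p \right)} = p \left(4 - p\right)$ ($q{\left(p \right)} = \left(4 - p\right) p = p \left(4 - p\right)$)
$- \frac{7}{q{\left(8 \right)}} \left(-31\right) + 9 = - \frac{7}{8 \left(4 - 8\right)} \left(-31\right) + 9 = - \frac{7}{8 \left(-4\right)} \left(-31\right) + 9 = - \frac{7}{-32} \left(-31\right) + 9 = \left(-7\right) \left(- \frac{1}{32}\right) \left(-31\right) + 9 = \frac{7}{32} \left(-31\right) + 9 = - \frac{217}{32} + 9 = \frac{71}{32}$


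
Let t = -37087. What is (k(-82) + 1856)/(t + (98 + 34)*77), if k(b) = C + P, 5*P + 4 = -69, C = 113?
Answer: -9772/134615 ≈ -0.072592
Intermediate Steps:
P = -73/5 (P = -⅘ + (⅕)*(-69) = -⅘ - 69/5 = -73/5 ≈ -14.600)
k(b) = 492/5 (k(b) = 113 - 73/5 = 492/5)
(k(-82) + 1856)/(t + (98 + 34)*77) = (492/5 + 1856)/(-37087 + (98 + 34)*77) = 9772/(5*(-37087 + 132*77)) = 9772/(5*(-37087 + 10164)) = (9772/5)/(-26923) = (9772/5)*(-1/26923) = -9772/134615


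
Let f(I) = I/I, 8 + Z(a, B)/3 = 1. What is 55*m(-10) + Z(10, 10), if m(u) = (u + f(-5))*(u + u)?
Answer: 9879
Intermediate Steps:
Z(a, B) = -21 (Z(a, B) = -24 + 3*1 = -24 + 3 = -21)
f(I) = 1
m(u) = 2*u*(1 + u) (m(u) = (u + 1)*(u + u) = (1 + u)*(2*u) = 2*u*(1 + u))
55*m(-10) + Z(10, 10) = 55*(2*(-10)*(1 - 10)) - 21 = 55*(2*(-10)*(-9)) - 21 = 55*180 - 21 = 9900 - 21 = 9879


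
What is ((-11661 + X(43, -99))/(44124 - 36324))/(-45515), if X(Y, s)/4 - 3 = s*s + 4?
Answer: -27571/355017000 ≈ -7.7661e-5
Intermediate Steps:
X(Y, s) = 28 + 4*s**2 (X(Y, s) = 12 + 4*(s*s + 4) = 12 + 4*(s**2 + 4) = 12 + 4*(4 + s**2) = 12 + (16 + 4*s**2) = 28 + 4*s**2)
((-11661 + X(43, -99))/(44124 - 36324))/(-45515) = ((-11661 + (28 + 4*(-99)**2))/(44124 - 36324))/(-45515) = ((-11661 + (28 + 4*9801))/7800)*(-1/45515) = ((-11661 + (28 + 39204))*(1/7800))*(-1/45515) = ((-11661 + 39232)*(1/7800))*(-1/45515) = (27571*(1/7800))*(-1/45515) = (27571/7800)*(-1/45515) = -27571/355017000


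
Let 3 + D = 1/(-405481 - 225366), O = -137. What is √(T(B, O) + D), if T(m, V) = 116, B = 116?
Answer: √44970376296370/630847 ≈ 10.630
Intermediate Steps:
D = -1892542/630847 (D = -3 + 1/(-405481 - 225366) = -3 + 1/(-630847) = -3 - 1/630847 = -1892542/630847 ≈ -3.0000)
√(T(B, O) + D) = √(116 - 1892542/630847) = √(71285710/630847) = √44970376296370/630847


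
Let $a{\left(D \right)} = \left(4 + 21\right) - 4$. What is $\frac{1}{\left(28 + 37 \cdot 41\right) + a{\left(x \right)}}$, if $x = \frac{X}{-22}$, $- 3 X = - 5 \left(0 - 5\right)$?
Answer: $\frac{1}{1566} \approx 0.00063857$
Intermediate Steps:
$X = - \frac{25}{3}$ ($X = - \frac{\left(-5\right) \left(0 - 5\right)}{3} = - \frac{\left(-5\right) \left(-5\right)}{3} = \left(- \frac{1}{3}\right) 25 = - \frac{25}{3} \approx -8.3333$)
$x = \frac{25}{66}$ ($x = - \frac{25}{3 \left(-22\right)} = \left(- \frac{25}{3}\right) \left(- \frac{1}{22}\right) = \frac{25}{66} \approx 0.37879$)
$a{\left(D \right)} = 21$ ($a{\left(D \right)} = 25 - 4 = 21$)
$\frac{1}{\left(28 + 37 \cdot 41\right) + a{\left(x \right)}} = \frac{1}{\left(28 + 37 \cdot 41\right) + 21} = \frac{1}{\left(28 + 1517\right) + 21} = \frac{1}{1545 + 21} = \frac{1}{1566}$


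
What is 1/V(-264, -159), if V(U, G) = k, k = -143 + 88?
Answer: -1/55 ≈ -0.018182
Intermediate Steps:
k = -55
V(U, G) = -55
1/V(-264, -159) = 1/(-55) = -1/55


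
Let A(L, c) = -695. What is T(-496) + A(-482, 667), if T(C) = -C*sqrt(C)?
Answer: -695 + 1984*I*sqrt(31) ≈ -695.0 + 11046.0*I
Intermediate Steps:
T(C) = -C**(3/2)
T(-496) + A(-482, 667) = -(-496)**(3/2) - 695 = -(-1984)*I*sqrt(31) - 695 = 1984*I*sqrt(31) - 695 = -695 + 1984*I*sqrt(31)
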